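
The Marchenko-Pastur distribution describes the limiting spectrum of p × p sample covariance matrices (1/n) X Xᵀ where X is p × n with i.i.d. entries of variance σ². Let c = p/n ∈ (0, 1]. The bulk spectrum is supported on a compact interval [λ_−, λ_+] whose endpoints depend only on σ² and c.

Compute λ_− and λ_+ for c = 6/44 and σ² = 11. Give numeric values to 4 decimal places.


c = 6/44 = 0.136364; √c = 0.369274.
λ_− = σ² (1 − √c)² = 11 · (1 − 0.369274)² = 11 · (0.630726)² = 4.375962.
λ_+ = σ² (1 + √c)² = 11 · (1 + 0.369274)² = 11 · (1.369274)² = 20.624038.

Rounded to 4 decimal places: λ_− ≈ 4.3760, λ_+ ≈ 20.6240.


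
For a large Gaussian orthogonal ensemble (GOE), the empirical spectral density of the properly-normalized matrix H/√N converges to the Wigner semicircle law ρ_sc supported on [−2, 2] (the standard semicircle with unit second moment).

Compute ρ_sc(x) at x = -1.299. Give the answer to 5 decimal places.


ρ_sc(x) = (1/(2π)) √(4 − x²). With x = -1.299:
  4 − x² = 4 − (-1.299)² = 4 − 1.687401 = 2.312599.
  √(4 − x²) = 1.520723.
  1/(2π) = 0.159155.
  ρ_sc(-1.299) = 0.159155 · 1.520723 = 0.242031.

Rounded to 5 decimal places: ρ_sc(-1.299) ≈ 0.24203.


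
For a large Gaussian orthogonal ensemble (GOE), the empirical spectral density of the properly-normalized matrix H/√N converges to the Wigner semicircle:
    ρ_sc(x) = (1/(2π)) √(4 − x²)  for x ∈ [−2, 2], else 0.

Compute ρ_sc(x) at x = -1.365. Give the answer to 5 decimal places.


ρ_sc(x) = (1/(2π)) √(4 − x²). With x = -1.365:
  4 − x² = 4 − (-1.365)² = 4 − 1.863225 = 2.136775.
  √(4 − x²) = 1.461771.
  1/(2π) = 0.159155.
  ρ_sc(-1.365) = 0.159155 · 1.461771 = 0.232648.

Rounded to 5 decimal places: ρ_sc(-1.365) ≈ 0.23265.


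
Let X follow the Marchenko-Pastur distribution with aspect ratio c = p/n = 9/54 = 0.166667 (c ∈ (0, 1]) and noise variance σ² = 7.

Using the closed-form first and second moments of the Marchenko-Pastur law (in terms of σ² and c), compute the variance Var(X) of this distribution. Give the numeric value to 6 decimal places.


Recall the MP moments m_1 = E[X] = σ² and m_2 = E[X²] = σ⁴ (1 + c).
m_1 = E[X] = σ² = 7, so m_1² = 49.
m_2 = E[X²] = σ⁴ (1 + c) = 49 · (1 + 0.166667) = 49 · 1.166667 = 57.166667.
(Note m_2 − m_1² simplifies to c · σ⁴ = 0.166667 · 49.)

Var(X) = m_2 − m_1² = 57.166667 − 49 = 8.166667.


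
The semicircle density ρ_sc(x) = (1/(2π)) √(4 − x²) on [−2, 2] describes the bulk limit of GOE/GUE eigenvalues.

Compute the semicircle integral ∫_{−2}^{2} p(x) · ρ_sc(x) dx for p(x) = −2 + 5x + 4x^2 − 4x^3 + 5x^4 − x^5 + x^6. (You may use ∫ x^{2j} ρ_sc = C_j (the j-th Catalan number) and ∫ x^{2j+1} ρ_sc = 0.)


Write p(x) = Σ a_i x^i, split into monomials and integrate each against ρ_sc separately.
Using ∫ x^{2j} ρ_sc = C_j = (1/(j+1)) C(2j, j) (Catalan numbers) and ∫ x^{2j+1} ρ_sc = 0 (odd monomials vanish by symmetry):
  i = 0 (even): a_0 · C_{0} = -2 · 1 = -2
  i = 1 (odd): ∫ x^1 ρ_sc = 0 (vanishes)
  i = 2 (even): a_2 · C_{1} = 4 · 1 = 4
  i = 3 (odd): ∫ x^3 ρ_sc = 0 (vanishes)
  i = 4 (even): a_4 · C_{2} = 5 · 2 = 10
  i = 5 (odd): ∫ x^5 ρ_sc = 0 (vanishes)
  i = 6 (even): a_6 · C_{3} = 1 · 5 = 5

Summing the contributions: ∫_{−2}^{2} p(x) ρ_sc(x) dx = (-2) + 4 + 10 + 5 = 17.


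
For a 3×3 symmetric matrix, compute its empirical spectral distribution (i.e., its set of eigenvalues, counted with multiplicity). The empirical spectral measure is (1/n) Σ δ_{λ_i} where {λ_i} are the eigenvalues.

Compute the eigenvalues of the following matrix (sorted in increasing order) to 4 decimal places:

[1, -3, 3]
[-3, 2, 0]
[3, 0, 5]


Since M is real symmetric, all three eigenvalues are real; they are the roots of det(λI − M) = λ³ − (tr M) λ² + s λ − det M, where s is the sum of the principal 2×2 minors.
tr M = 1 + 2 + 5 = 8.
s = (1·2 − (-3)²) + (1·5 − 3²) + (2·5 − 0²) = -7 + (-4) + 10 = -1.
det M (expand along row 1) = 1·10 − (-3)·(-15) + 3·(-6) = -53.
Characteristic polynomial: λ³ − 8λ² − λ + 53 = 0.
Substitute λ = y + (tr M)/3 = y + 2.666667 to remove the quadratic term: y³ + p·y + q = 0 with p = s − (tr M)²/3 = -22.333333 and q = −2(tr M)³/27 + (tr M)·s/3 − det M = 12.407407.
Three real roots ⇒ use the trigonometric (Viète) form: r = 2√(−p/3) = 5.456902, φ = arccos(3q/(p·r)) = arccos(-0.305424) = 1.881180 rad.
y_k = r·cos(φ/3 − 2πk/3) for k = 0, 1, 2 gives y = 4.418760, 0.563570, -4.982330.
λ_k = y_k + 2.666667 gives λ = 7.0854, 3.2302, -2.3157 (check: the sum is 8.0000 = tr M).

Eigenvalues sorted in increasing order: [-2.3157, 3.2302, 7.0854].


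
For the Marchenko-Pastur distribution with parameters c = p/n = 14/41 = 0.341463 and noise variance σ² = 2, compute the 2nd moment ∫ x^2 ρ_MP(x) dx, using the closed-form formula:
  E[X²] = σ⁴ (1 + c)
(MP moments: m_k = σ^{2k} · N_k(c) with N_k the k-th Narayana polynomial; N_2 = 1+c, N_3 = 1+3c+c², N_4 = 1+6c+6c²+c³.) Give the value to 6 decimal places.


E[X²] = σ⁴ (1 + c) (second MP moment). With σ² = 2 (so σ⁴ = 4) and c = 14/41 = 0.341463: E[X²] = 4 · (1 + 0.341463) = 4 · 1.341463.

So E[X^2] = 5.365854.


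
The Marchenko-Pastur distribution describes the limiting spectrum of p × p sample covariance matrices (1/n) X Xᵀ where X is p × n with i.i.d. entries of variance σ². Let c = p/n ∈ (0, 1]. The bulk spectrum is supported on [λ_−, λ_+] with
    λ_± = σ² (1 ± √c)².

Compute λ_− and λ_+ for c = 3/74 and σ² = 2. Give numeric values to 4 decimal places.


c = 3/74 = 0.040541; √c = 0.201347.
λ_− = σ² (1 − √c)² = 2 · (1 − 0.201347)² = 2 · (0.798653)² = 1.275694.
λ_+ = σ² (1 + √c)² = 2 · (1 + 0.201347)² = 2 · (1.201347)² = 2.886468.

Rounded to 4 decimal places: λ_− ≈ 1.2757, λ_+ ≈ 2.8865.


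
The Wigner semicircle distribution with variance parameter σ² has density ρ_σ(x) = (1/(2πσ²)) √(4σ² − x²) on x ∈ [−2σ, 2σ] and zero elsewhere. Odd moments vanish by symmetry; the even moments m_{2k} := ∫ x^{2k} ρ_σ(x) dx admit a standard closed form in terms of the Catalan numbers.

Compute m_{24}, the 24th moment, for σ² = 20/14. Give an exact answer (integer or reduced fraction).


By the scaled semicircle moment identity, m_{2k} = σ^{2k} · C_k with k = 12.
C_12 = (1/(k+1)) · C(2k, k) = (1/13) · C(24, 12) = (1/13) · 2704156 = 208012.
σ^{2k} = (σ²)^k = (20/14)^12 = 1000000000000/13841287201.

Therefore m_{24} = σ^{24} · C_12 = (1000000000000/13841287201) · 208012 = 29716000000000000/1977326743.


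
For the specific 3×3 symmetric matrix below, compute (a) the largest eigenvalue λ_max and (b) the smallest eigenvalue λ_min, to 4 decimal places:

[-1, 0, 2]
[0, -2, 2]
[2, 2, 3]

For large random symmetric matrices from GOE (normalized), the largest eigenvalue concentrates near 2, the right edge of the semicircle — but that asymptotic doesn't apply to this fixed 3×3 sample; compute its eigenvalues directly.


Since M is real symmetric, all three eigenvalues are real; they are the roots of det(λI − M) = λ³ − (tr M) λ² + s λ − det M, where s is the sum of the principal 2×2 minors.
tr M = -1 + (-2) + 3 = 0.
s = ((-1)·(-2) − 0²) + ((-1)·3 − 2²) + ((-2)·3 − 2²) = 2 + (-7) + (-10) = -15.
det M (expand along row 1) = (-1)·(-10) − 0·(-4) + 2·4 = 18.
Characteristic polynomial: λ³ − 15λ − 18 = 0.
Substitute λ = y + (tr M)/3 = y + 0.000000 to remove the quadratic term: y³ + p·y + q = 0 with p = s − (tr M)²/3 = -15.000000 and q = −2(tr M)³/27 + (tr M)·s/3 − det M = -18.000000.
Three real roots ⇒ use the trigonometric (Viète) form: r = 2√(−p/3) = 4.472136, φ = arccos(3q/(p·r)) = arccos(0.804984) = 0.635147 rad.
y_k = r·cos(φ/3 − 2πk/3) for k = 0, 1, 2 gives y = 4.372281, -1.372281, -3.000000.
λ_k = y_k + 0.000000 gives λ = 4.3723, -1.3723, -3.0000 (check: the sum is 0.0000 = tr M).

Hence λ_max = 4.3723 and λ_min = -3.0000.


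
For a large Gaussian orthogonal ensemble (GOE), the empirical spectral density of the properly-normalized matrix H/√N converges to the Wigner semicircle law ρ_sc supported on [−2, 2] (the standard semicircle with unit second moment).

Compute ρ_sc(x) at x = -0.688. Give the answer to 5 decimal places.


ρ_sc(x) = (1/(2π)) √(4 − x²). With x = -0.688:
  4 − x² = 4 − (-0.688)² = 4 − 0.473344 = 3.526656.
  √(4 − x²) = 1.877939.
  1/(2π) = 0.159155.
  ρ_sc(-0.688) = 0.159155 · 1.877939 = 0.298883.

Rounded to 5 decimal places: ρ_sc(-0.688) ≈ 0.29888.


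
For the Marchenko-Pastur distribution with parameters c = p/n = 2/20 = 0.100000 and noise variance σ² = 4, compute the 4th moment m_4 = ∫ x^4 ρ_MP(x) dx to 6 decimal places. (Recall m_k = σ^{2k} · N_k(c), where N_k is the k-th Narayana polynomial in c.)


E[X⁴] = σ⁸ (1 + 6c + 6c² + c³) (fourth MP moment). With σ² = 4 (so σ⁸ = 256) and c = 2/20 = 0.100000: E[X⁴] = 256 · (1 + 6·0.100000 + 6·(0.100000)² + (0.100000)³) = 256 · 1.661000.

So E[X^4] = 425.216000.


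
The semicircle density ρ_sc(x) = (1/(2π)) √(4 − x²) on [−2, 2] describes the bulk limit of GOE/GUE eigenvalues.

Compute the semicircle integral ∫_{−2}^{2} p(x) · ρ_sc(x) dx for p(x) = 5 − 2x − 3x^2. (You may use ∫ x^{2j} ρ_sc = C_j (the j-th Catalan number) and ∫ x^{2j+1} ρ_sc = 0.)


Write p(x) = Σ a_i x^i, split into monomials and integrate each against ρ_sc separately.
Using ∫ x^{2j} ρ_sc = C_j = (1/(j+1)) C(2j, j) (Catalan numbers) and ∫ x^{2j+1} ρ_sc = 0 (odd monomials vanish by symmetry):
  i = 0 (even): a_0 · C_{0} = 5 · 1 = 5
  i = 1 (odd): ∫ x^1 ρ_sc = 0 (vanishes)
  i = 2 (even): a_2 · C_{1} = -3 · 1 = -3

Summing the contributions: ∫_{−2}^{2} p(x) ρ_sc(x) dx = 5 + (-3) = 2.


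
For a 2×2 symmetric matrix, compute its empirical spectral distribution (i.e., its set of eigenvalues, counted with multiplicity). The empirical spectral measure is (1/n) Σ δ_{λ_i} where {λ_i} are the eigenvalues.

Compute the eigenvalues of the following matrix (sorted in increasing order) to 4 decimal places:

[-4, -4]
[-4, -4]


Since M is real symmetric, both eigenvalues are real; they are the roots of det(λI − M) = λ² − (tr M) λ + det M.
tr M = -4 + (-4) = -8.
det M = (-4)·(-4) − (-4)² = 16 − 16 = 0.
Characteristic polynomial: λ² + 8λ = 0.
Discriminant Δ = (tr M)² − 4·det M = 64 − 0 = 64; √Δ = 8.000000.
λ = (tr M ± √Δ)/2 = (-8 ± 8.000000)/2, giving (tr M − √Δ)/2 = -8.0000 and (tr M + √Δ)/2 = 0.0000.

Eigenvalues sorted in increasing order: [-8.0000, 0.0000].


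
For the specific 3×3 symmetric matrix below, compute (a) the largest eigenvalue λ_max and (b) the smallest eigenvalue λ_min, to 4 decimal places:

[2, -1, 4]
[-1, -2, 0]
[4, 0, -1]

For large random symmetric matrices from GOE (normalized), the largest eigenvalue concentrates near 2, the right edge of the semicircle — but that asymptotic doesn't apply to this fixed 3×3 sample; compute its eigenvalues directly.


Since M is real symmetric, all three eigenvalues are real; they are the roots of det(λI − M) = λ³ − (tr M) λ² + s λ − det M, where s is the sum of the principal 2×2 minors.
tr M = 2 + (-2) + (-1) = -1.
s = (2·(-2) − (-1)²) + (2·(-1) − 4²) + ((-2)·(-1) − 0²) = -5 + (-18) + 2 = -21.
det M (expand along row 1) = 2·2 − (-1)·1 + 4·8 = 37.
Characteristic polynomial: λ³ + λ² − 21λ − 37 = 0.
Substitute λ = y + (tr M)/3 = y − 0.333333 to remove the quadratic term: y³ + p·y + q = 0 with p = s − (tr M)²/3 = -21.333333 and q = −2(tr M)³/27 + (tr M)·s/3 − det M = -29.925926.
Three real roots ⇒ use the trigonometric (Viète) form: r = 2√(−p/3) = 5.333333, φ = arccos(3q/(p·r)) = arccos(0.789062) = 0.661515 rad.
y_k = r·cos(φ/3 − 2πk/3) for k = 0, 1, 2 gives y = 5.204198, -1.591864, -3.612334.
λ_k = y_k − 0.333333 gives λ = 4.8709, -1.9252, -3.9457 (check: the sum is -1.0000 = tr M).

Hence λ_max = 4.8709 and λ_min = -3.9457.


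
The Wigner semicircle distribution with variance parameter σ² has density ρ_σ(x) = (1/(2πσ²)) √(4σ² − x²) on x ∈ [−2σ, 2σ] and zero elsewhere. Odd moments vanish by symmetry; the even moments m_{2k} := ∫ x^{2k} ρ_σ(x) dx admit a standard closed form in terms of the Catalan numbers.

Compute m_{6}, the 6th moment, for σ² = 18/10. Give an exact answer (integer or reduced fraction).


By the scaled semicircle moment identity, m_{2k} = σ^{2k} · C_k with k = 3.
C_3 = (1/(k+1)) · C(2k, k) = (1/4) · C(6, 3) = (1/4) · 20 = 5.
σ^{2k} = (σ²)^k = (18/10)^3 = 729/125.

Therefore m_{6} = σ^{6} · C_3 = (729/125) · 5 = 729/25.


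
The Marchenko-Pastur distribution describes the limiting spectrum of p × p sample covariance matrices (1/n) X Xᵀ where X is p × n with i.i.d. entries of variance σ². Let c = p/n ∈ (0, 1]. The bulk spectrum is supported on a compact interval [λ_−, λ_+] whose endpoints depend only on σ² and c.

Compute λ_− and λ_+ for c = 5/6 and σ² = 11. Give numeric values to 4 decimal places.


c = 5/6 = 0.833333; √c = 0.912871.
λ_− = σ² (1 − √c)² = 11 · (1 − 0.912871)² = 11 · (0.087129)² = 0.083506.
λ_+ = σ² (1 + √c)² = 11 · (1 + 0.912871)² = 11 · (1.912871)² = 40.249827.

Rounded to 4 decimal places: λ_− ≈ 0.0835, λ_+ ≈ 40.2498.


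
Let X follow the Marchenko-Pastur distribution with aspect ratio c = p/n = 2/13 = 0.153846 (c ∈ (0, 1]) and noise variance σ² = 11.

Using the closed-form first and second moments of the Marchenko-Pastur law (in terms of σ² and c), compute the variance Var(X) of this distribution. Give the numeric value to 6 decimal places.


Recall the MP moments m_1 = E[X] = σ² and m_2 = E[X²] = σ⁴ (1 + c).
m_1 = E[X] = σ² = 11, so m_1² = 121.
m_2 = E[X²] = σ⁴ (1 + c) = 121 · (1 + 0.153846) = 121 · 1.153846 = 139.615385.
(Note m_2 − m_1² simplifies to c · σ⁴ = 0.153846 · 121.)

Var(X) = m_2 − m_1² = 139.615385 − 121 = 18.615385.


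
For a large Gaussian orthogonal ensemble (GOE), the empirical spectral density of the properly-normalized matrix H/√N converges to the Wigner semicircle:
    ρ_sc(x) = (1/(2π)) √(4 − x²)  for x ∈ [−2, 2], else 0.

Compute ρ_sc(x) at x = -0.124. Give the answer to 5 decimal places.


ρ_sc(x) = (1/(2π)) √(4 − x²). With x = -0.124:
  4 − x² = 4 − (-0.124)² = 4 − 0.015376 = 3.984624.
  √(4 − x²) = 1.996152.
  1/(2π) = 0.159155.
  ρ_sc(-0.124) = 0.159155 · 1.996152 = 0.317698.

Rounded to 5 decimal places: ρ_sc(-0.124) ≈ 0.31770.


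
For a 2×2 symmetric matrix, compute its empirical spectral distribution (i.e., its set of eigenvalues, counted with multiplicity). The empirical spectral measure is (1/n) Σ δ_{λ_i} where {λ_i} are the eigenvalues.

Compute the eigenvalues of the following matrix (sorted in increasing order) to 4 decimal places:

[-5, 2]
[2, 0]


Since M is real symmetric, both eigenvalues are real; they are the roots of det(λI − M) = λ² − (tr M) λ + det M.
tr M = -5 + 0 = -5.
det M = (-5)·0 − 2² = 0 − 4 = -4.
Characteristic polynomial: λ² + 5λ − 4 = 0.
Discriminant Δ = (tr M)² − 4·det M = 25 − (-16) = 41; √Δ = 6.403124.
λ = (tr M ± √Δ)/2 = (-5 ± 6.403124)/2, giving (tr M − √Δ)/2 = -5.7016 and (tr M + √Δ)/2 = 0.7016.

Eigenvalues sorted in increasing order: [-5.7016, 0.7016].


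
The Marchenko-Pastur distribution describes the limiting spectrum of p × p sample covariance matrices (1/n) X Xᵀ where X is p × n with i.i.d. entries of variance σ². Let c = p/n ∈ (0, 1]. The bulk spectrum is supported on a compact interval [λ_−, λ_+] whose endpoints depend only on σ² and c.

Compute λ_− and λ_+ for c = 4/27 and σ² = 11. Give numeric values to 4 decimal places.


c = 4/27 = 0.148148; √c = 0.384900.
λ_− = σ² (1 − √c)² = 11 · (1 − 0.384900)² = 11 · (0.615100)² = 4.161826.
λ_+ = σ² (1 + √c)² = 11 · (1 + 0.384900)² = 11 · (1.384900)² = 21.097434.

Rounded to 4 decimal places: λ_− ≈ 4.1618, λ_+ ≈ 21.0974.


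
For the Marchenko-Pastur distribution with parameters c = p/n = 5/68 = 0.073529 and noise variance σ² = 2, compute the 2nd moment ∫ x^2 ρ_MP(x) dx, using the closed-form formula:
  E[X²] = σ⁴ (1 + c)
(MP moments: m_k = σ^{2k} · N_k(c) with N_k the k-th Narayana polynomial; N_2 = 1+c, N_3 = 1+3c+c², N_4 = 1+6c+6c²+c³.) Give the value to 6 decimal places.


E[X²] = σ⁴ (1 + c) (second MP moment). With σ² = 2 (so σ⁴ = 4) and c = 5/68 = 0.073529: E[X²] = 4 · (1 + 0.073529) = 4 · 1.073529.

So E[X^2] = 4.294118.


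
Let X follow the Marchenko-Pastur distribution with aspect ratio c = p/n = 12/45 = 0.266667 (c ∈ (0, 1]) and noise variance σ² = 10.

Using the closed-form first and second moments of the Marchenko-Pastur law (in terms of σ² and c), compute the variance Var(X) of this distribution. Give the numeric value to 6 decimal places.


Recall the MP moments m_1 = E[X] = σ² and m_2 = E[X²] = σ⁴ (1 + c).
m_1 = E[X] = σ² = 10, so m_1² = 100.
m_2 = E[X²] = σ⁴ (1 + c) = 100 · (1 + 0.266667) = 100 · 1.266667 = 126.666667.
(Note m_2 − m_1² simplifies to c · σ⁴ = 0.266667 · 100.)

Var(X) = m_2 − m_1² = 126.666667 − 100 = 26.666667.


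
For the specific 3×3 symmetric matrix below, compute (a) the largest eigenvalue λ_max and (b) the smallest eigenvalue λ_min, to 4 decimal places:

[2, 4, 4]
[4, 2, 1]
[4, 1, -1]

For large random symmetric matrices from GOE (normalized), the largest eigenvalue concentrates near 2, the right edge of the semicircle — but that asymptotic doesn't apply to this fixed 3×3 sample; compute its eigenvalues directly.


Since M is real symmetric, all three eigenvalues are real; they are the roots of det(λI − M) = λ³ − (tr M) λ² + s λ − det M, where s is the sum of the principal 2×2 minors.
tr M = 2 + 2 + (-1) = 3.
s = (2·2 − 4²) + (2·(-1) − 4²) + (2·(-1) − 1²) = -12 + (-18) + (-3) = -33.
det M (expand along row 1) = 2·(-3) − 4·(-8) + 4·(-4) = 10.
Characteristic polynomial: λ³ − 3λ² − 33λ − 10 = 0.
Substitute λ = y + (tr M)/3 = y + 1.000000 to remove the quadratic term: y³ + p·y + q = 0 with p = s − (tr M)²/3 = -36.000000 and q = −2(tr M)³/27 + (tr M)·s/3 − det M = -45.000000.
Three real roots ⇒ use the trigonometric (Viète) form: r = 2√(−p/3) = 6.928203, φ = arccos(3q/(p·r)) = arccos(0.541266) = 0.998854 rad.
y_k = r·cos(φ/3 − 2πk/3) for k = 0, 1, 2 gives y = 6.547719, -1.312856, -5.234863.
λ_k = y_k + 1.000000 gives λ = 7.5477, -0.3129, -4.2349 (check: the sum is 3.0000 = tr M).

Hence λ_max = 7.5477 and λ_min = -4.2349.


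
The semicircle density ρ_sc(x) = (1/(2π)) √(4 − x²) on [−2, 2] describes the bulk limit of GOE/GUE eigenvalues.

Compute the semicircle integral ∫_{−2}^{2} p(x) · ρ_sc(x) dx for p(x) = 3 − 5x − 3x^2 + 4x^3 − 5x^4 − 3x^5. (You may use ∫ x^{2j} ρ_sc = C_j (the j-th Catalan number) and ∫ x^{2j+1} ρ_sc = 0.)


Write p(x) = Σ a_i x^i, split into monomials and integrate each against ρ_sc separately.
Using ∫ x^{2j} ρ_sc = C_j = (1/(j+1)) C(2j, j) (Catalan numbers) and ∫ x^{2j+1} ρ_sc = 0 (odd monomials vanish by symmetry):
  i = 0 (even): a_0 · C_{0} = 3 · 1 = 3
  i = 1 (odd): ∫ x^1 ρ_sc = 0 (vanishes)
  i = 2 (even): a_2 · C_{1} = -3 · 1 = -3
  i = 3 (odd): ∫ x^3 ρ_sc = 0 (vanishes)
  i = 4 (even): a_4 · C_{2} = -5 · 2 = -10
  i = 5 (odd): ∫ x^5 ρ_sc = 0 (vanishes)

Summing the contributions: ∫_{−2}^{2} p(x) ρ_sc(x) dx = 3 + (-3) + (-10) = -10.


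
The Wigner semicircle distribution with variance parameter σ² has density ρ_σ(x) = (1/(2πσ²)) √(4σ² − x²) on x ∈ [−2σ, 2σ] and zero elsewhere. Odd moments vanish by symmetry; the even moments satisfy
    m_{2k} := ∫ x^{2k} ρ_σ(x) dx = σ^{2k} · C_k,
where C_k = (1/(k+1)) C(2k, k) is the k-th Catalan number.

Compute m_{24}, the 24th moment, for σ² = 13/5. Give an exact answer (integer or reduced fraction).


By the scaled semicircle moment identity, m_{2k} = σ^{2k} · C_k with k = 12.
C_12 = (1/(k+1)) · C(2k, k) = (1/13) · C(24, 12) = (1/13) · 2704156 = 208012.
σ^{2k} = (σ²)^k = (13/5)^12 = 23298085122481/244140625.

Therefore m_{24} = σ^{24} · C_12 = (23298085122481/244140625) · 208012 = 4846281282497517772/244140625.


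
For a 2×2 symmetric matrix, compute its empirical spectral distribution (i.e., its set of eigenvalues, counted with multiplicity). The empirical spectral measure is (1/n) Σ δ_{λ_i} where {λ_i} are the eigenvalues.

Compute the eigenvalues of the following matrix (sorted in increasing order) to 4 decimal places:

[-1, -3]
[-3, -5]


Since M is real symmetric, both eigenvalues are real; they are the roots of det(λI − M) = λ² − (tr M) λ + det M.
tr M = -1 + (-5) = -6.
det M = (-1)·(-5) − (-3)² = 5 − 9 = -4.
Characteristic polynomial: λ² + 6λ − 4 = 0.
Discriminant Δ = (tr M)² − 4·det M = 36 − (-16) = 52; √Δ = 7.211103.
λ = (tr M ± √Δ)/2 = (-6 ± 7.211103)/2, giving (tr M − √Δ)/2 = -6.6056 and (tr M + √Δ)/2 = 0.6056.

Eigenvalues sorted in increasing order: [-6.6056, 0.6056].


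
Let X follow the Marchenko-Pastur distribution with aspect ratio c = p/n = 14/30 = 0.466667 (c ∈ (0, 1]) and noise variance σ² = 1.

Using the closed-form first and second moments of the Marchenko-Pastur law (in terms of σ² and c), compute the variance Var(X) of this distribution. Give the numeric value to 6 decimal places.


Recall the MP moments m_1 = E[X] = σ² and m_2 = E[X²] = σ⁴ (1 + c).
m_1 = E[X] = σ² = 1, so m_1² = 1.
m_2 = E[X²] = σ⁴ (1 + c) = 1 · (1 + 0.466667) = 1 · 1.466667 = 1.466667.
(Note m_2 − m_1² simplifies to c · σ⁴ = 0.466667 · 1.)

Var(X) = m_2 − m_1² = 1.466667 − 1 = 0.466667.


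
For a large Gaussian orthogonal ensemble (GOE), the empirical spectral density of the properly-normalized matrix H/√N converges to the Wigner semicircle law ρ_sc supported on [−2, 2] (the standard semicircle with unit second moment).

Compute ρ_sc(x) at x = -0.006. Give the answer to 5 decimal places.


ρ_sc(x) = (1/(2π)) √(4 − x²). With x = -0.006:
  4 − x² = 4 − (-0.006)² = 4 − 0.000036 = 3.999964.
  √(4 − x²) = 1.999991.
  1/(2π) = 0.159155.
  ρ_sc(-0.006) = 0.159155 · 1.999991 = 0.318308.

Rounded to 5 decimal places: ρ_sc(-0.006) ≈ 0.31831.


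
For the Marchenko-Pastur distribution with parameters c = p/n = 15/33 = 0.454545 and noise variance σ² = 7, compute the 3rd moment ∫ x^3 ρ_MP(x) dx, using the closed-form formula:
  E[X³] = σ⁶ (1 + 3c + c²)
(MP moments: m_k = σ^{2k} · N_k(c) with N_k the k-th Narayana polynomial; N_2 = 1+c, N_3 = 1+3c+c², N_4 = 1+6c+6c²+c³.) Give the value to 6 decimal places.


E[X³] = σ⁶ (1 + 3c + c²) (third MP moment). With σ² = 7 (so σ⁶ = 343) and c = 15/33 = 0.454545: E[X³] = 343 · (1 + 3·0.454545 + (0.454545)²) = 343 · 2.570248.

So E[X^3] = 881.595041.


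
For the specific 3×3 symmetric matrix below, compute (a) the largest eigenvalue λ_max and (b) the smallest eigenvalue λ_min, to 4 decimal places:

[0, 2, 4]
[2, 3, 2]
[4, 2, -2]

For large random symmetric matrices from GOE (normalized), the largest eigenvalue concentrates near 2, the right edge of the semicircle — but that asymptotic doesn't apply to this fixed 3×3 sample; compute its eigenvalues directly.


Since M is real symmetric, all three eigenvalues are real; they are the roots of det(λI − M) = λ³ − (tr M) λ² + s λ − det M, where s is the sum of the principal 2×2 minors.
tr M = 0 + 3 + (-2) = 1.
s = (0·3 − 2²) + (0·(-2) − 4²) + (3·(-2) − 2²) = -4 + (-16) + (-10) = -30.
det M (expand along row 1) = 0·(-10) − 2·(-12) + 4·(-8) = -8.
Characteristic polynomial: λ³ − λ² − 30λ + 8 = 0.
Substitute λ = y + (tr M)/3 = y + 0.333333 to remove the quadratic term: y³ + p·y + q = 0 with p = s − (tr M)²/3 = -30.333333 and q = −2(tr M)³/27 + (tr M)·s/3 − det M = -2.074074.
Three real roots ⇒ use the trigonometric (Viète) form: r = 2√(−p/3) = 6.359595, φ = arccos(3q/(p·r)) = arccos(0.032255) = 1.538536 rad.
y_k = r·cos(φ/3 − 2πk/3) for k = 0, 1, 2 gives y = 5.541445, -0.068387, -5.473059.
λ_k = y_k + 0.333333 gives λ = 5.8748, 0.2649, -5.1397 (check: the sum is 1.0000 = tr M).

Hence λ_max = 5.8748 and λ_min = -5.1397.


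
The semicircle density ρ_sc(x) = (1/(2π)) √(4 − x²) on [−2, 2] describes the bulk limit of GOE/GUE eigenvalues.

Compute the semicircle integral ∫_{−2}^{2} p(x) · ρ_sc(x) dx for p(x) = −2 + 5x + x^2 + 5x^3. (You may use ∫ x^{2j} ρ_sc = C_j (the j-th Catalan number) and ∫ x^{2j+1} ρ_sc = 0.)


Write p(x) = Σ a_i x^i, split into monomials and integrate each against ρ_sc separately.
Using ∫ x^{2j} ρ_sc = C_j = (1/(j+1)) C(2j, j) (Catalan numbers) and ∫ x^{2j+1} ρ_sc = 0 (odd monomials vanish by symmetry):
  i = 0 (even): a_0 · C_{0} = -2 · 1 = -2
  i = 1 (odd): ∫ x^1 ρ_sc = 0 (vanishes)
  i = 2 (even): a_2 · C_{1} = 1 · 1 = 1
  i = 3 (odd): ∫ x^3 ρ_sc = 0 (vanishes)

Summing the contributions: ∫_{−2}^{2} p(x) ρ_sc(x) dx = (-2) + 1 = -1.


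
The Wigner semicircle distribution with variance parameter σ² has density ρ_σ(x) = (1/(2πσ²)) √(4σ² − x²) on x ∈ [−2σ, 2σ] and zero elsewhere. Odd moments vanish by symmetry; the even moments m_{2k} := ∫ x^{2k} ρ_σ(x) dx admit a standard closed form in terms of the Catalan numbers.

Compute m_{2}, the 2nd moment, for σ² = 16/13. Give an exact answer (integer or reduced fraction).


By the scaled semicircle moment identity, m_{2k} = σ^{2k} · C_k with k = 1.
C_1 = (1/(k+1)) · C(2k, k) = (1/2) · C(2, 1) = (1/2) · 2 = 1.
σ^{2k} = (σ²)^k = (16/13)^1 = 16/13.

Therefore m_{2} = σ^{2} · C_1 = (16/13) · 1 = 16/13.


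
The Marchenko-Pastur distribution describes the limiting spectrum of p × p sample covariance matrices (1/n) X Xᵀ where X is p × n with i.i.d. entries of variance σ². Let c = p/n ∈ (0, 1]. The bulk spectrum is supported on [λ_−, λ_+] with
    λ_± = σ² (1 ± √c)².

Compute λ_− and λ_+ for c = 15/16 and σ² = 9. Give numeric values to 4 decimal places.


c = 15/16 = 0.937500; √c = 0.968246.
λ_− = σ² (1 − √c)² = 9 · (1 − 0.968246)² = 9 · (0.031754)² = 0.009075.
λ_+ = σ² (1 + √c)² = 9 · (1 + 0.968246)² = 9 · (1.968246)² = 34.865925.

Rounded to 4 decimal places: λ_− ≈ 0.0091, λ_+ ≈ 34.8659.


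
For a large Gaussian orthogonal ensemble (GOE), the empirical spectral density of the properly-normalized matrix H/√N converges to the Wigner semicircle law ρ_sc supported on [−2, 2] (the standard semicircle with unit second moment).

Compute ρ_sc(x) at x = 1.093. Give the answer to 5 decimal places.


ρ_sc(x) = (1/(2π)) √(4 − x²). With x = 1.093:
  4 − x² = 4 − (1.093)² = 4 − 1.194649 = 2.805351.
  √(4 − x²) = 1.674918.
  1/(2π) = 0.159155.
  ρ_sc(1.093) = 0.159155 · 1.674918 = 0.266572.

Rounded to 5 decimal places: ρ_sc(1.093) ≈ 0.26657.


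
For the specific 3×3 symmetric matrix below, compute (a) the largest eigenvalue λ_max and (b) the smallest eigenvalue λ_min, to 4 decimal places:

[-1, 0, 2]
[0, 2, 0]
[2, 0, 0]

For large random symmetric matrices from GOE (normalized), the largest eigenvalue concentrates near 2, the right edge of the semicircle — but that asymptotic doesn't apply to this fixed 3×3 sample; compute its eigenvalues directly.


Since M is real symmetric, all three eigenvalues are real; they are the roots of det(λI − M) = λ³ − (tr M) λ² + s λ − det M, where s is the sum of the principal 2×2 minors.
tr M = -1 + 2 + 0 = 1.
s = ((-1)·2 − 0²) + ((-1)·0 − 2²) + (2·0 − 0²) = -2 + (-4) + 0 = -6.
det M (expand along row 1) = (-1)·0 − 0·0 + 2·(-4) = -8.
Characteristic polynomial: λ³ − λ² − 6λ + 8 = 0.
Substitute λ = y + (tr M)/3 = y + 0.333333 to remove the quadratic term: y³ + p·y + q = 0 with p = s − (tr M)²/3 = -6.333333 and q = −2(tr M)³/27 + (tr M)·s/3 − det M = 5.925926.
Three real roots ⇒ use the trigonometric (Viète) form: r = 2√(−p/3) = 2.905933, φ = arccos(3q/(p·r)) = arccos(-0.965961) = 2.879929 rad.
y_k = r·cos(φ/3 − 2πk/3) for k = 0, 1, 2 gives y = 1.666667, 1.228219, -2.894886.
λ_k = y_k + 0.333333 gives λ = 2.0000, 1.5616, -2.5616 (check: the sum is 1.0000 = tr M).

Hence λ_max = 2.0000 and λ_min = -2.5616.


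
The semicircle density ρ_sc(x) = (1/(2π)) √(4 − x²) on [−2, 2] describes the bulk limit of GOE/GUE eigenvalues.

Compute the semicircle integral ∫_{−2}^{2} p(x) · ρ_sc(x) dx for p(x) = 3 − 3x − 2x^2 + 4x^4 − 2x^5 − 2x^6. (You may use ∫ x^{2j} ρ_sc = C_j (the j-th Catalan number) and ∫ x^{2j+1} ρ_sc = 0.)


Write p(x) = Σ a_i x^i, split into monomials and integrate each against ρ_sc separately.
Using ∫ x^{2j} ρ_sc = C_j = (1/(j+1)) C(2j, j) (Catalan numbers) and ∫ x^{2j+1} ρ_sc = 0 (odd monomials vanish by symmetry):
  i = 0 (even): a_0 · C_{0} = 3 · 1 = 3
  i = 1 (odd): ∫ x^1 ρ_sc = 0 (vanishes)
  i = 2 (even): a_2 · C_{1} = -2 · 1 = -2
  i = 4 (even): a_4 · C_{2} = 4 · 2 = 8
  i = 5 (odd): ∫ x^5 ρ_sc = 0 (vanishes)
  i = 6 (even): a_6 · C_{3} = -2 · 5 = -10

Summing the contributions: ∫_{−2}^{2} p(x) ρ_sc(x) dx = 3 + (-2) + 8 + (-10) = -1.


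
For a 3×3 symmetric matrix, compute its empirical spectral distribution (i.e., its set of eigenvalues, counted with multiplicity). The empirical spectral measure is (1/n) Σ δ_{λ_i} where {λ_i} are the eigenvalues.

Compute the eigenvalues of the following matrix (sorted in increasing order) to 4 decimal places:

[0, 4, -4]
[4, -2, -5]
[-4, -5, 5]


Since M is real symmetric, all three eigenvalues are real; they are the roots of det(λI − M) = λ³ − (tr M) λ² + s λ − det M, where s is the sum of the principal 2×2 minors.
tr M = 0 + (-2) + 5 = 3.
s = (0·(-2) − 4²) + (0·5 − (-4)²) + ((-2)·5 − (-5)²) = -16 + (-16) + (-35) = -67.
det M (expand along row 1) = 0·(-35) − 4·0 + (-4)·(-28) = 112.
Characteristic polynomial: λ³ − 3λ² − 67λ − 112 = 0.
Substitute λ = y + (tr M)/3 = y + 1.000000 to remove the quadratic term: y³ + p·y + q = 0 with p = s − (tr M)²/3 = -70.000000 and q = −2(tr M)³/27 + (tr M)·s/3 − det M = -181.000000.
Three real roots ⇒ use the trigonometric (Viète) form: r = 2√(−p/3) = 9.660918, φ = arccos(3q/(p·r)) = arccos(0.802941) = 0.638584 rad.
y_k = r·cos(φ/3 − 2πk/3) for k = 0, 1, 2 gives y = 9.442875, -2.953930, -6.488945.
λ_k = y_k + 1.000000 gives λ = 10.4429, -1.9539, -5.4889 (check: the sum is 3.0000 = tr M).

Eigenvalues sorted in increasing order: [-5.4889, -1.9539, 10.4429].


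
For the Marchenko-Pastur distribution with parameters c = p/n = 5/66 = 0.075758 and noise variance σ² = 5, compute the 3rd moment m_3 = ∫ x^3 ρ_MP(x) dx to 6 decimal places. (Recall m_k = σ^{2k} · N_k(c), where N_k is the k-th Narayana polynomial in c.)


E[X³] = σ⁶ (1 + 3c + c²) (third MP moment). With σ² = 5 (so σ⁶ = 125) and c = 5/66 = 0.075758: E[X³] = 125 · (1 + 3·0.075758 + (0.075758)²) = 125 · 1.233012.

So E[X^3] = 154.126492.


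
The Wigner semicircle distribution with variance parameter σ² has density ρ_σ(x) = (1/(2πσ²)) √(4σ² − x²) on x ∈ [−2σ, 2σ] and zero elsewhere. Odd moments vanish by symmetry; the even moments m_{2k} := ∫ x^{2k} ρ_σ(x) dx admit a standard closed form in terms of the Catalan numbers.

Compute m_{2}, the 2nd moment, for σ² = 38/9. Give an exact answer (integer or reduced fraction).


By the scaled semicircle moment identity, m_{2k} = σ^{2k} · C_k with k = 1.
C_1 = (1/(k+1)) · C(2k, k) = (1/2) · C(2, 1) = (1/2) · 2 = 1.
σ^{2k} = (σ²)^k = (38/9)^1 = 38/9.

Therefore m_{2} = σ^{2} · C_1 = (38/9) · 1 = 38/9.


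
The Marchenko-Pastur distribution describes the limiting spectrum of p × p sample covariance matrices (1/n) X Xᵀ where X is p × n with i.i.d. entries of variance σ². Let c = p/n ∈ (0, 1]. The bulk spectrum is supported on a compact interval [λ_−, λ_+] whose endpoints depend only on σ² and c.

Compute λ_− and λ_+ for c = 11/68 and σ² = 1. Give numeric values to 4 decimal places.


c = 11/68 = 0.161765; √c = 0.402200.
λ_− = σ² (1 − √c)² = 1 · (1 − 0.402200)² = 1 · (0.597800)² = 0.357365.
λ_+ = σ² (1 + √c)² = 1 · (1 + 0.402200)² = 1 · (1.402200)² = 1.966164.

Rounded to 4 decimal places: λ_− ≈ 0.3574, λ_+ ≈ 1.9662.


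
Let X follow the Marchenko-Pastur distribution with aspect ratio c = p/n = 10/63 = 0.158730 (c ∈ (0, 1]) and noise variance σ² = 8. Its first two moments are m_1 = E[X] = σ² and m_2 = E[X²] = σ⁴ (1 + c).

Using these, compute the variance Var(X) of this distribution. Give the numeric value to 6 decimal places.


m_1 = E[X] = σ² = 8, so m_1² = 64.
m_2 = E[X²] = σ⁴ (1 + c) = 64 · (1 + 0.158730) = 64 · 1.158730 = 74.158730.
(Note m_2 − m_1² simplifies to c · σ⁴ = 0.158730 · 64.)

Var(X) = m_2 − m_1² = 74.158730 − 64 = 10.158730.


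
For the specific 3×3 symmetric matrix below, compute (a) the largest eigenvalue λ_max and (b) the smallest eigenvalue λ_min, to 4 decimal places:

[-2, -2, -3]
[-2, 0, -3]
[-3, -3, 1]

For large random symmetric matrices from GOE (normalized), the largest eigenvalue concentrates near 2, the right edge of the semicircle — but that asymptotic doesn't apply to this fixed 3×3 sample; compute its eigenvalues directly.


Since M is real symmetric, all three eigenvalues are real; they are the roots of det(λI − M) = λ³ − (tr M) λ² + s λ − det M, where s is the sum of the principal 2×2 minors.
tr M = -2 + 0 + 1 = -1.
s = ((-2)·0 − (-2)²) + ((-2)·1 − (-3)²) + (0·1 − (-3)²) = -4 + (-11) + (-9) = -24.
det M (expand along row 1) = (-2)·(-9) − (-2)·(-11) + (-3)·6 = -22.
Characteristic polynomial: λ³ + λ² − 24λ + 22 = 0.
Substitute λ = y + (tr M)/3 = y − 0.333333 to remove the quadratic term: y³ + p·y + q = 0 with p = s − (tr M)²/3 = -24.333333 and q = −2(tr M)³/27 + (tr M)·s/3 − det M = 30.074074.
Three real roots ⇒ use the trigonometric (Viète) form: r = 2√(−p/3) = 5.696002, φ = arccos(3q/(p·r)) = arccos(-0.650941) = 2.279620 rad.
y_k = r·cos(φ/3 − 2πk/3) for k = 0, 1, 2 gives y = 4.129165, 1.333333, -5.462498.
λ_k = y_k − 0.333333 gives λ = 3.7958, 1.0000, -5.7958 (check: the sum is -1.0000 = tr M).

Hence λ_max = 3.7958 and λ_min = -5.7958.


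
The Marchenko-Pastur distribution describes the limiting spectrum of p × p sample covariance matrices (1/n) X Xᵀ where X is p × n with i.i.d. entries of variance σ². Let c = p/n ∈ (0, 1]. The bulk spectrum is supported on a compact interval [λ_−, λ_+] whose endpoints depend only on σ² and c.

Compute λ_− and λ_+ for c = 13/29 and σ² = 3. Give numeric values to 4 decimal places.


c = 13/29 = 0.448276; √c = 0.669534.
λ_− = σ² (1 − √c)² = 3 · (1 − 0.669534)² = 3 · (0.330466)² = 0.327623.
λ_+ = σ² (1 + √c)² = 3 · (1 + 0.669534)² = 3 · (1.669534)² = 8.362032.

Rounded to 4 decimal places: λ_− ≈ 0.3276, λ_+ ≈ 8.3620.


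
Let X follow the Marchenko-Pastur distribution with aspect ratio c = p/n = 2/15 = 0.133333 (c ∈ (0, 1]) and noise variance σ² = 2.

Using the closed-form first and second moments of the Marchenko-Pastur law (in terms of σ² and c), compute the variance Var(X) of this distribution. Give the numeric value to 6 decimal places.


Recall the MP moments m_1 = E[X] = σ² and m_2 = E[X²] = σ⁴ (1 + c).
m_1 = E[X] = σ² = 2, so m_1² = 4.
m_2 = E[X²] = σ⁴ (1 + c) = 4 · (1 + 0.133333) = 4 · 1.133333 = 4.533333.
(Note m_2 − m_1² simplifies to c · σ⁴ = 0.133333 · 4.)

Var(X) = m_2 − m_1² = 4.533333 − 4 = 0.533333.


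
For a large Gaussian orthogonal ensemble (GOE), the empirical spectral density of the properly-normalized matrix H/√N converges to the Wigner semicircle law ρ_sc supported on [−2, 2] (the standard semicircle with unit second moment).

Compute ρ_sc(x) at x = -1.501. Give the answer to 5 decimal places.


ρ_sc(x) = (1/(2π)) √(4 − x²). With x = -1.501:
  4 − x² = 4 − (-1.501)² = 4 − 2.253001 = 1.746999.
  √(4 − x²) = 1.321741.
  1/(2π) = 0.159155.
  ρ_sc(-1.501) = 0.159155 · 1.321741 = 0.210362.

Rounded to 5 decimal places: ρ_sc(-1.501) ≈ 0.21036.


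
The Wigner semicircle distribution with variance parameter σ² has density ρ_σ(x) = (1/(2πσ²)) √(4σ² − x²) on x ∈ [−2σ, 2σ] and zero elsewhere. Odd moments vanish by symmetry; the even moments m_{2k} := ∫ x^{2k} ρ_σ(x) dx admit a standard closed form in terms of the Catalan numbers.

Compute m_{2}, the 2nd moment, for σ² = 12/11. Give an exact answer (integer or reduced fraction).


By the scaled semicircle moment identity, m_{2k} = σ^{2k} · C_k with k = 1.
C_1 = (1/(k+1)) · C(2k, k) = (1/2) · C(2, 1) = (1/2) · 2 = 1.
σ^{2k} = (σ²)^k = (12/11)^1 = 12/11.

Therefore m_{2} = σ^{2} · C_1 = (12/11) · 1 = 12/11.


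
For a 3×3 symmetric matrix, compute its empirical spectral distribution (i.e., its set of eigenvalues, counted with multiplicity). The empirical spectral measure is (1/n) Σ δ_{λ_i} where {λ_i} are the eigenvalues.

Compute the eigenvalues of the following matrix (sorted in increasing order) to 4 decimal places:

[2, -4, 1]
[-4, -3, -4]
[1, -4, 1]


Since M is real symmetric, all three eigenvalues are real; they are the roots of det(λI − M) = λ³ − (tr M) λ² + s λ − det M, where s is the sum of the principal 2×2 minors.
tr M = 2 + (-3) + 1 = 0.
s = (2·(-3) − (-4)²) + (2·1 − 1²) + ((-3)·1 − (-4)²) = -22 + 1 + (-19) = -40.
det M (expand along row 1) = 2·(-19) − (-4)·0 + 1·19 = -19.
Characteristic polynomial: λ³ − 40λ + 19 = 0.
Substitute λ = y + (tr M)/3 = y + 0.000000 to remove the quadratic term: y³ + p·y + q = 0 with p = s − (tr M)²/3 = -40.000000 and q = −2(tr M)³/27 + (tr M)·s/3 − det M = 19.000000.
Three real roots ⇒ use the trigonometric (Viète) form: r = 2√(−p/3) = 7.302967, φ = arccos(3q/(p·r)) = arccos(-0.195126) = 1.767182 rad.
y_k = r·cos(φ/3 − 2πk/3) for k = 0, 1, 2 gives y = 6.072146, 0.477726, -6.549872.
λ_k = y_k + 0.000000 gives λ = 6.0721, 0.4777, -6.5499 (check: the sum is 0.0000 = tr M).

Eigenvalues sorted in increasing order: [-6.5499, 0.4777, 6.0721].


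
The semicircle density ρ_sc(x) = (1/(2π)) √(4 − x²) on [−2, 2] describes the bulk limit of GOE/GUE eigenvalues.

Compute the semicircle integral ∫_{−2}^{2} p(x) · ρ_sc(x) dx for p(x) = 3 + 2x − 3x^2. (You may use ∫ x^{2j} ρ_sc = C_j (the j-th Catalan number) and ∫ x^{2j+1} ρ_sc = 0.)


Write p(x) = Σ a_i x^i, split into monomials and integrate each against ρ_sc separately.
Using ∫ x^{2j} ρ_sc = C_j = (1/(j+1)) C(2j, j) (Catalan numbers) and ∫ x^{2j+1} ρ_sc = 0 (odd monomials vanish by symmetry):
  i = 0 (even): a_0 · C_{0} = 3 · 1 = 3
  i = 1 (odd): ∫ x^1 ρ_sc = 0 (vanishes)
  i = 2 (even): a_2 · C_{1} = -3 · 1 = -3

Summing the contributions: ∫_{−2}^{2} p(x) ρ_sc(x) dx = 3 + (-3) = 0.


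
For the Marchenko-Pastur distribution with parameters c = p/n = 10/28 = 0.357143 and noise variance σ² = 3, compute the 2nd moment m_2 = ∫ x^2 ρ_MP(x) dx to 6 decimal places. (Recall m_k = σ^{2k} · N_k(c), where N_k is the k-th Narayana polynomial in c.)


E[X²] = σ⁴ (1 + c) (second MP moment). With σ² = 3 (so σ⁴ = 9) and c = 10/28 = 0.357143: E[X²] = 9 · (1 + 0.357143) = 9 · 1.357143.

So E[X^2] = 12.214286.


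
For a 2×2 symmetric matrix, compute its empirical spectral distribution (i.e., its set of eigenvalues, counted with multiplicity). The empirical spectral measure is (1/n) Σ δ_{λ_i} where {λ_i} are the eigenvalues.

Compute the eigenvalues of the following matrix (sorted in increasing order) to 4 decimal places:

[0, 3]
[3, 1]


Since M is real symmetric, both eigenvalues are real; they are the roots of det(λI − M) = λ² − (tr M) λ + det M.
tr M = 0 + 1 = 1.
det M = 0·1 − 3² = 0 − 9 = -9.
Characteristic polynomial: λ² − λ − 9 = 0.
Discriminant Δ = (tr M)² − 4·det M = 1 − (-36) = 37; √Δ = 6.082763.
λ = (tr M ± √Δ)/2 = (1 ± 6.082763)/2, giving (tr M − √Δ)/2 = -2.5414 and (tr M + √Δ)/2 = 3.5414.

Eigenvalues sorted in increasing order: [-2.5414, 3.5414].
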